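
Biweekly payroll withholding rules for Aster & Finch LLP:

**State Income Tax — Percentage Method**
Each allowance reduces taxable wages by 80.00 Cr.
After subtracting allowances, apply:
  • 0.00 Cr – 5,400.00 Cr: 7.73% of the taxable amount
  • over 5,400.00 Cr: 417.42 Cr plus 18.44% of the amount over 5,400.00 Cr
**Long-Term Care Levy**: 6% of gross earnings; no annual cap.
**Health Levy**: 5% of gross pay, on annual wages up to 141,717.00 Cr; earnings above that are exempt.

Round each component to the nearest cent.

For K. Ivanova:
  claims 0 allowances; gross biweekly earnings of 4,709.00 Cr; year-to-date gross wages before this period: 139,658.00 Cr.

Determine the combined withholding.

749.50 Cr

State Income Tax: taxable = 4,709.00 Cr
  7.73% × 4,709.00 Cr = 364.01 Cr
Long-Term Care Levy: 6% × 4,709.00 Cr = 282.54 Cr
Health Levy: cap 141,717.00 Cr − YTD 139,658.00 Cr = 2,059.00 Cr subject; 5% × 2,059.00 Cr = 102.95 Cr
Total: 364.01 Cr + 282.54 Cr + 102.95 Cr = 749.50 Cr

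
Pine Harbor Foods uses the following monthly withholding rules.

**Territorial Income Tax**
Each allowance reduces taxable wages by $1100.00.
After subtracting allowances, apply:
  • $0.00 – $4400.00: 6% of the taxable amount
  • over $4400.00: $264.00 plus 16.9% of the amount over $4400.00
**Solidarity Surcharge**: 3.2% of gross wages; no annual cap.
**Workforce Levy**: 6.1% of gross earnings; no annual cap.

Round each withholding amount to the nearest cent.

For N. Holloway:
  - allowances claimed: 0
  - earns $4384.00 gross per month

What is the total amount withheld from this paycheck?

Territorial Income Tax: taxable = $4384.00
  6% × $4384.00 = $263.04
Solidarity Surcharge: 3.2% × $4384.00 = $140.29
Workforce Levy: 6.1% × $4384.00 = $267.42
Total: $263.04 + $140.29 + $267.42 = $670.75

$670.75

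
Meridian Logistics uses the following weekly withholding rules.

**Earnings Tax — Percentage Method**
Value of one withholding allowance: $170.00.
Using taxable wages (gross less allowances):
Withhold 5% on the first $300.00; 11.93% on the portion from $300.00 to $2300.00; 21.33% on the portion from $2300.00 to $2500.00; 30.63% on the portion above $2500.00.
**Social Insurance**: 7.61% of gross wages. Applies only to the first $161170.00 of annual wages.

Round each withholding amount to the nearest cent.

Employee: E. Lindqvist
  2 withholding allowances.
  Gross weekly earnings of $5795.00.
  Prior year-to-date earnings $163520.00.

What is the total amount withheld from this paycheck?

Earnings Tax: taxable = $5795.00 − 2×$170.00 = $5455.00
  $296.26 + 30.63% × ($5455.00 − $2500.00) = $296.26 + 30.63% × $2955.00 = $1201.38
Social Insurance: YTD $163520.00 ≥ cap $161170.00 → $0.00
Total: $1201.38 + $0.00 = $1201.38

$1201.38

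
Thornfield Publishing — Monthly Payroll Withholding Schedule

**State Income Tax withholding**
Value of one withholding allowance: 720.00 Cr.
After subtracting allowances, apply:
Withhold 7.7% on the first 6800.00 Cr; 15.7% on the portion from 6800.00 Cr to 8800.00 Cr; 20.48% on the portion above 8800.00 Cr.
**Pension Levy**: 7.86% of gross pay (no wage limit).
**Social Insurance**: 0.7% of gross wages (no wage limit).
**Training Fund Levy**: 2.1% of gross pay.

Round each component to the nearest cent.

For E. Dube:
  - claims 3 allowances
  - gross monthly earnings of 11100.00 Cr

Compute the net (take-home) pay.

9050.47 Cr

State Income Tax: taxable = 11100.00 Cr − 3×720.00 Cr = 8940.00 Cr
  837.60 Cr + 20.48% × (8940.00 Cr − 8800.00 Cr) = 837.60 Cr + 20.48% × 140.00 Cr = 866.27 Cr
Pension Levy: 7.86% × 11100.00 Cr = 872.46 Cr
Social Insurance: 0.7% × 11100.00 Cr = 77.70 Cr
Training Fund Levy: 2.1% × 11100.00 Cr = 233.10 Cr
Total withheld: 866.27 Cr + 872.46 Cr + 77.70 Cr + 233.10 Cr = 2049.53 Cr
Net pay: 11100.00 Cr − 2049.53 Cr = 9050.47 Cr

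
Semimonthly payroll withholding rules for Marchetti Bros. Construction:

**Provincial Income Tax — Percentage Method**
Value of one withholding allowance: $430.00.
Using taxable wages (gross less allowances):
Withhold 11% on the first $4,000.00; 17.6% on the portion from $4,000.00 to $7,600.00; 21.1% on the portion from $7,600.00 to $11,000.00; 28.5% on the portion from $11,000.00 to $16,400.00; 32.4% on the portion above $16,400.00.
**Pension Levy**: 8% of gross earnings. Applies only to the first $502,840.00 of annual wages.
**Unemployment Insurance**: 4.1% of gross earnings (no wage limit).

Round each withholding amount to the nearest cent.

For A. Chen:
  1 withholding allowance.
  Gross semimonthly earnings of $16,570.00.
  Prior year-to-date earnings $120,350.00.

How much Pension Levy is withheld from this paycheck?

Pension Levy: 8% × $16,570.00 = $1,325.60

$1,325.60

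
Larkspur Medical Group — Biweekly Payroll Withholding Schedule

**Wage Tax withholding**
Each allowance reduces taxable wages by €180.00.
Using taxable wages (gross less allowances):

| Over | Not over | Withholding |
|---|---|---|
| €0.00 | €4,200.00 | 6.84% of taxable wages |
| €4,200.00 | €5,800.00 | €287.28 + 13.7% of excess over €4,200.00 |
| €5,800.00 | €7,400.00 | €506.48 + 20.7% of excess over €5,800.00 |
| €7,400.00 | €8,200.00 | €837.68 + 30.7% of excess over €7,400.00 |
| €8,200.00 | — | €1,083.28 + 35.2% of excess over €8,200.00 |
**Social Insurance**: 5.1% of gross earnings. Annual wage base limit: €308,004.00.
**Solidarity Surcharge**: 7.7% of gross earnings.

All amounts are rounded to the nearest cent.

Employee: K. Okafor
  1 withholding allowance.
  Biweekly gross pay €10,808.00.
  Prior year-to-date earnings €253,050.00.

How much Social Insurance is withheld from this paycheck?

€551.21

Social Insurance: 5.1% × €10,808.00 = €551.21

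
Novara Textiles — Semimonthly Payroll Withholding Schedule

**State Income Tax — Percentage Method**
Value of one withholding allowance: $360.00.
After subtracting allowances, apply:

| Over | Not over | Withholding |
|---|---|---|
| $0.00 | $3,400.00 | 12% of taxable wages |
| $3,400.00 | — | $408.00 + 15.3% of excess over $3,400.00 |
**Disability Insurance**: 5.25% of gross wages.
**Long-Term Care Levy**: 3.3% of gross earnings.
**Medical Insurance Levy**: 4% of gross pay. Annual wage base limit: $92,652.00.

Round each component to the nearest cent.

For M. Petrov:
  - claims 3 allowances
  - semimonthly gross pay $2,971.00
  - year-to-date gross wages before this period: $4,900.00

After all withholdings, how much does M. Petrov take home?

State Income Tax: taxable = $2,971.00 − 3×$360.00 = $1,891.00
  12% × $1,891.00 = $226.92
Disability Insurance: 5.25% × $2,971.00 = $155.98
Long-Term Care Levy: 3.3% × $2,971.00 = $98.04
Medical Insurance Levy: 4% × $2,971.00 = $118.84
Total withheld: $226.92 + $155.98 + $98.04 + $118.84 = $599.78
Net pay: $2,971.00 − $599.78 = $2,371.22

$2,371.22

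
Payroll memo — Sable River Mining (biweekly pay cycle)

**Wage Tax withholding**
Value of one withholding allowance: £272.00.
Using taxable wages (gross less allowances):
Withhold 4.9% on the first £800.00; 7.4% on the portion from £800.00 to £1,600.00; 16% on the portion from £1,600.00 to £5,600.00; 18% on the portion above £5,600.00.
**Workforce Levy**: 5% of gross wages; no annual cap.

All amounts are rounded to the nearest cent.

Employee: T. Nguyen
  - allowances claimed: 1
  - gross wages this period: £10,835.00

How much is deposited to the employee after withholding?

£8,661.51

Wage Tax: taxable = £10,835.00 − 1×£272.00 = £10,563.00
  £738.40 + 18% × (£10,563.00 − £5,600.00) = £738.40 + 18% × £4,963.00 = £1,631.74
Workforce Levy: 5% × £10,835.00 = £541.75
Total withheld: £1,631.74 + £541.75 = £2,173.49
Net pay: £10,835.00 − £2,173.49 = £8,661.51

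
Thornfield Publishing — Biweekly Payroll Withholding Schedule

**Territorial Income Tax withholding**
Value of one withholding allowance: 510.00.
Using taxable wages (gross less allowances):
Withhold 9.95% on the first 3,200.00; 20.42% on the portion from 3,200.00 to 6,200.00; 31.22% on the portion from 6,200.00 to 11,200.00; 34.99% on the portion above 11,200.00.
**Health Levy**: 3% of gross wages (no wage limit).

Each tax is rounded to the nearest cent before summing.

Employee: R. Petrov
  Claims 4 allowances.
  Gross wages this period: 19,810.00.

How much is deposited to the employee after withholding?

Territorial Income Tax: taxable = 19,810.00 − 4×510.00 = 17,770.00
  2,492.00 + 34.99% × (17,770.00 − 11,200.00) = 2,492.00 + 34.99% × 6,570.00 = 4,790.84
Health Levy: 3% × 19,810.00 = 594.30
Total withheld: 4,790.84 + 594.30 = 5,385.14
Net pay: 19,810.00 − 5,385.14 = 14,424.86

14,424.86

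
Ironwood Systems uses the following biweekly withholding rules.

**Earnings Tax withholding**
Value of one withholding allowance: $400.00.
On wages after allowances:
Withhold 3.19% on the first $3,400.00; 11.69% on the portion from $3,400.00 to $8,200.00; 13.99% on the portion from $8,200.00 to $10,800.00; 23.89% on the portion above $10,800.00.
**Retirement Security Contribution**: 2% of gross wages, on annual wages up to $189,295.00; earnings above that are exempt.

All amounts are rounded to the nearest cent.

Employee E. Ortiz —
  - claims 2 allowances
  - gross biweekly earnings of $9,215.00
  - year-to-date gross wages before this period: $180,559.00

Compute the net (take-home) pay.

Earnings Tax: taxable = $9,215.00 − 2×$400.00 = $8,415.00
  $669.58 + 13.99% × ($8,415.00 − $8,200.00) = $669.58 + 13.99% × $215.00 = $699.66
Retirement Security Contribution: cap $189,295.00 − YTD $180,559.00 = $8,736.00 subject; 2% × $8,736.00 = $174.72
Total withheld: $699.66 + $174.72 = $874.38
Net pay: $9,215.00 − $874.38 = $8,340.62

$8,340.62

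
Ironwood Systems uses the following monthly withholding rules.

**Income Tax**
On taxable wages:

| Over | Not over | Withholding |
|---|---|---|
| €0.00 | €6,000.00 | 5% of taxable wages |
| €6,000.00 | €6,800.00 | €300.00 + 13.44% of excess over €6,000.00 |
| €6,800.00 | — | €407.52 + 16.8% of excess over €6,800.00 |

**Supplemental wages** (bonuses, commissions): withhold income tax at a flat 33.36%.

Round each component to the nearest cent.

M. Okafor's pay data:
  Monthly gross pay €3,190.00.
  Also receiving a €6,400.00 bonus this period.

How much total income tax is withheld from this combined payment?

Income Tax: taxable = €3,190.00
  5% × €3,190.00 = €159.50
Supplemental (33.36% flat on bonus): 33.36% × €6,400.00 = €2,135.04
Total income tax: €159.50 + €2,135.04 = €2,294.54

€2,294.54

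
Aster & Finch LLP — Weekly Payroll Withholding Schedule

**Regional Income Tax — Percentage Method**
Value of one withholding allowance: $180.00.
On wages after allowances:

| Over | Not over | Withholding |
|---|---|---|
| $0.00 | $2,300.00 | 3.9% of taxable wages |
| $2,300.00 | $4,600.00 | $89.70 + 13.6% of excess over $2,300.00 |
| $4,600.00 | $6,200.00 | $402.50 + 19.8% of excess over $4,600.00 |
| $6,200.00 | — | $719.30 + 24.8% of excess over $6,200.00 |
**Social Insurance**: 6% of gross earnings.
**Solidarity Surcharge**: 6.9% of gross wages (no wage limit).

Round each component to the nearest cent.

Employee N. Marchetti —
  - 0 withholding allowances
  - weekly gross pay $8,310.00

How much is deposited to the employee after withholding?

$5,995.43

Regional Income Tax: taxable = $8,310.00
  $719.30 + 24.8% × ($8,310.00 − $6,200.00) = $719.30 + 24.8% × $2,110.00 = $1,242.58
Social Insurance: 6% × $8,310.00 = $498.60
Solidarity Surcharge: 6.9% × $8,310.00 = $573.39
Total withheld: $1,242.58 + $498.60 + $573.39 = $2,314.57
Net pay: $8,310.00 − $2,314.57 = $5,995.43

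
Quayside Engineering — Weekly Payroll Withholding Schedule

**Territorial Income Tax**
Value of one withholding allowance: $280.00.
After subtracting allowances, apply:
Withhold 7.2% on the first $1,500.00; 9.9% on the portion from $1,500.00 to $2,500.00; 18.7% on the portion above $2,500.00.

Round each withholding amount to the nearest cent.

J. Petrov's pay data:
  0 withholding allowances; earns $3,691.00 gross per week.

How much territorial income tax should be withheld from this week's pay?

Territorial Income Tax: taxable = $3,691.00
  $207.00 + 18.7% × ($3,691.00 − $2,500.00) = $207.00 + 18.7% × $1,191.00 = $429.72

$429.72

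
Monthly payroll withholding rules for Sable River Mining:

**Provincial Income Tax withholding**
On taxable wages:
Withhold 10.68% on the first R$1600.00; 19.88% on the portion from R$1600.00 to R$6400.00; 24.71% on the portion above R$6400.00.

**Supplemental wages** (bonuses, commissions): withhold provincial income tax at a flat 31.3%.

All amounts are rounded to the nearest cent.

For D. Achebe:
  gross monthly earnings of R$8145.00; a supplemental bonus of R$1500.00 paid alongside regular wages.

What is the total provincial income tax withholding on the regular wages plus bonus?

R$2025.81

Provincial Income Tax: taxable = R$8145.00
  R$1125.12 + 24.71% × (R$8145.00 − R$6400.00) = R$1125.12 + 24.71% × R$1745.00 = R$1556.31
Supplemental (31.3% flat on bonus): 31.3% × R$1500.00 = R$469.50
Total provincial income tax: R$1556.31 + R$469.50 = R$2025.81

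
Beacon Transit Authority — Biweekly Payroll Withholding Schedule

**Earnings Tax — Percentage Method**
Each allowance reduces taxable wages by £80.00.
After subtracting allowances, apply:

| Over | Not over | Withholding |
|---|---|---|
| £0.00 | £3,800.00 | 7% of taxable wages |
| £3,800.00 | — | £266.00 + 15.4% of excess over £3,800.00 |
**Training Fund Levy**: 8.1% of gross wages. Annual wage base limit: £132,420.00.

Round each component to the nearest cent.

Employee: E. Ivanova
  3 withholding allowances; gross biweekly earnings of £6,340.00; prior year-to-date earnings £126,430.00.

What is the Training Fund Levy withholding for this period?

Training Fund Levy: cap £132,420.00 − YTD £126,430.00 = £5,990.00 subject; 8.1% × £5,990.00 = £485.19

£485.19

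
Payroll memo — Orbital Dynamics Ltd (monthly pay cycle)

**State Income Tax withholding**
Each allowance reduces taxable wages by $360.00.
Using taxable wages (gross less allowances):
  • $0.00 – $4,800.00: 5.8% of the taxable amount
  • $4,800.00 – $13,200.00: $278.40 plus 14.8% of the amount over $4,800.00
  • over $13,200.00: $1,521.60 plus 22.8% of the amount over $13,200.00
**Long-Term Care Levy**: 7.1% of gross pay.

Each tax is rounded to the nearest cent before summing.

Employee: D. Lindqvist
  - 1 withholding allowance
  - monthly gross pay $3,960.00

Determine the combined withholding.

State Income Tax: taxable = $3,960.00 − 1×$360.00 = $3,600.00
  5.8% × $3,600.00 = $208.80
Long-Term Care Levy: 7.1% × $3,960.00 = $281.16
Total: $208.80 + $281.16 = $489.96

$489.96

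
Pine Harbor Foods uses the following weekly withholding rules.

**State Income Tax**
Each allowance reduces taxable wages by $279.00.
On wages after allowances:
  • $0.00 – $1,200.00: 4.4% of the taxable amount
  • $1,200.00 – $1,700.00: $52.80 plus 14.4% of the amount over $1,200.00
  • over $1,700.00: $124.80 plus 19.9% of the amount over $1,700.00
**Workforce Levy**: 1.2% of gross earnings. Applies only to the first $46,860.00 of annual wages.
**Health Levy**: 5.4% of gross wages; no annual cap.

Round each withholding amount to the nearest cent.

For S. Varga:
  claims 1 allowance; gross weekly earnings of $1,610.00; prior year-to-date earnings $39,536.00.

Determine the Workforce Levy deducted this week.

Workforce Levy: 1.2% × $1,610.00 = $19.32

$19.32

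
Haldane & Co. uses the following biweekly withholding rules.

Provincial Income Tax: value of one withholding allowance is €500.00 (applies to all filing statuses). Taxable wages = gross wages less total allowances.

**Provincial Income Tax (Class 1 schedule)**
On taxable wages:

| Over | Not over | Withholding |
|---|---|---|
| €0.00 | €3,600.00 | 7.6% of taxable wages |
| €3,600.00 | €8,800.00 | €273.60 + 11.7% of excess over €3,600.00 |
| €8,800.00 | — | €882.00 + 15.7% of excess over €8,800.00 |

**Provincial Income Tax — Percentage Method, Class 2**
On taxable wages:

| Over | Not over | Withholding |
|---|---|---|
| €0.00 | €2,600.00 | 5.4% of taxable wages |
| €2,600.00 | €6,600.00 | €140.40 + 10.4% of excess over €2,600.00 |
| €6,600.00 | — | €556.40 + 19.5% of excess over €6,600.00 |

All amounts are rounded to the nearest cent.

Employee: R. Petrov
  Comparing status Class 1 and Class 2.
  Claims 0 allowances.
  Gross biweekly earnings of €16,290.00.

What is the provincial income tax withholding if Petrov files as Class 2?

€2,445.95

Provincial Income Tax (Class 2): taxable = €16,290.00
  €556.40 + 19.5% × (€16,290.00 − €6,600.00) = €556.40 + 19.5% × €9,690.00 = €2,445.95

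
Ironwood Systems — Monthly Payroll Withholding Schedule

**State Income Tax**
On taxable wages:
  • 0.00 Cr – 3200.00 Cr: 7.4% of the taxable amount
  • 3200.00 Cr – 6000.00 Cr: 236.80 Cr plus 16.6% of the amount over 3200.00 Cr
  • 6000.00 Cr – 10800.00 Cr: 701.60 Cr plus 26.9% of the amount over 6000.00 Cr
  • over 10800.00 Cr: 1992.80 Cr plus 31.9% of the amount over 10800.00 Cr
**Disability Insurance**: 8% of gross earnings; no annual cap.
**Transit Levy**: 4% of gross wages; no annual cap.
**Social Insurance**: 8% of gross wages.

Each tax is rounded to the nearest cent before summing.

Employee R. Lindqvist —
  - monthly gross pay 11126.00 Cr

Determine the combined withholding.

4321.99 Cr

State Income Tax: taxable = 11126.00 Cr
  1992.80 Cr + 31.9% × (11126.00 Cr − 10800.00 Cr) = 1992.80 Cr + 31.9% × 326.00 Cr = 2096.79 Cr
Disability Insurance: 8% × 11126.00 Cr = 890.08 Cr
Transit Levy: 4% × 11126.00 Cr = 445.04 Cr
Social Insurance: 8% × 11126.00 Cr = 890.08 Cr
Total: 2096.79 Cr + 890.08 Cr + 445.04 Cr + 890.08 Cr = 4321.99 Cr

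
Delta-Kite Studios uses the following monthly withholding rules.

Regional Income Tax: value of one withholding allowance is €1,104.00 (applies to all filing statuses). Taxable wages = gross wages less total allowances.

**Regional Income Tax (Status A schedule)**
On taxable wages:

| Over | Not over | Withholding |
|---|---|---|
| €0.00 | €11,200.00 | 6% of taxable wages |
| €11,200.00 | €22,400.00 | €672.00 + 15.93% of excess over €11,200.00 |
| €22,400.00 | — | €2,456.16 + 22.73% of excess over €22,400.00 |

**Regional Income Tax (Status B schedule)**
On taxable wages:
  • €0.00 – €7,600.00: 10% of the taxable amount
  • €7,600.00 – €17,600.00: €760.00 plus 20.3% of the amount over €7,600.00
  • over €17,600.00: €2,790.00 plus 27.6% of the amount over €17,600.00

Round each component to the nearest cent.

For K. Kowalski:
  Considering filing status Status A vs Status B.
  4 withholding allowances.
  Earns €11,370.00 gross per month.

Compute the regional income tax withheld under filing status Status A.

Regional Income Tax (Status A): taxable = €11,370.00 − 4×€1,104.00 = €6,954.00
  6% × €6,954.00 = €417.24

€417.24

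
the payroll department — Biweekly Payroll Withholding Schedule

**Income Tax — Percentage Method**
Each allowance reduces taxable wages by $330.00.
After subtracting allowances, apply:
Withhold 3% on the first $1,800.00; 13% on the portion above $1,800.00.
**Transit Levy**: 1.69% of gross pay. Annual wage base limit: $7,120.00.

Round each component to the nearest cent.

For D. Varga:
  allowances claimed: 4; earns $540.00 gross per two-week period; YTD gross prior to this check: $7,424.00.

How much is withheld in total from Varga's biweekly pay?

Income Tax: taxable = $540.00 − 4×$330.00 = $-780.00
  Taxable ≤ 0 → $0.00
Transit Levy: YTD $7,424.00 ≥ cap $7,120.00 → $0.00
Total: $0.00 + $0.00 = $0.00

$0.00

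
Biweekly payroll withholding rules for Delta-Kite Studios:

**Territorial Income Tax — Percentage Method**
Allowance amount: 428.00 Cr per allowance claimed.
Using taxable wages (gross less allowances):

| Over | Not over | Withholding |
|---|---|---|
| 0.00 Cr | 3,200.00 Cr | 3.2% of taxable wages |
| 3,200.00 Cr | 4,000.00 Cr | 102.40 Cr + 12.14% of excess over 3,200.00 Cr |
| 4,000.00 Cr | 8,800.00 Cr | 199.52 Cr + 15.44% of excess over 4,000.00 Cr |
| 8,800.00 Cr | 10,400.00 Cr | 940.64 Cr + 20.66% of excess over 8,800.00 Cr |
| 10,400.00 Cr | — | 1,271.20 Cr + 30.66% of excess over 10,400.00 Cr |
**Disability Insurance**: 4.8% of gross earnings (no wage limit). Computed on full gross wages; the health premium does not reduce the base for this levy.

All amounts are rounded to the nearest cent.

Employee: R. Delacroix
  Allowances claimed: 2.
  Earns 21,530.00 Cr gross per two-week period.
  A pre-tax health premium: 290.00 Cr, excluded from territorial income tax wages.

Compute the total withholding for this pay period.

5,365.73 Cr

Territorial Income Tax: taxable = 21,530.00 Cr − 290.00 Cr − 2×428.00 Cr = 20,384.00 Cr
  1,271.20 Cr + 30.66% × (20,384.00 Cr − 10,400.00 Cr) = 1,271.20 Cr + 30.66% × 9,984.00 Cr = 4,332.29 Cr
Disability Insurance: 4.8% × 21,530.00 Cr = 1,033.44 Cr
Total: 4,332.29 Cr + 1,033.44 Cr = 5,365.73 Cr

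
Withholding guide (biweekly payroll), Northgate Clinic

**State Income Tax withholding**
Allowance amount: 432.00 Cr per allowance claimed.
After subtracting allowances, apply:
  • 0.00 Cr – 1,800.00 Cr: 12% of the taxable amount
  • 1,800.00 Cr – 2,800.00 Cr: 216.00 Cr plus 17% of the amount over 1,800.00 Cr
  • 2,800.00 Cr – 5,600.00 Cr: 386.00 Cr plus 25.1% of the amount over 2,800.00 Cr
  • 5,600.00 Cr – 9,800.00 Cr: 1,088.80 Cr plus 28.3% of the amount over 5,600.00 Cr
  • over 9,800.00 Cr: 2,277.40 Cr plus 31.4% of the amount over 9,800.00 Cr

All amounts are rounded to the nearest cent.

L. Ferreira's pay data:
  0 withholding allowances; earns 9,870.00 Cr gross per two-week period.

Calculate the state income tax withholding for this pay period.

State Income Tax: taxable = 9,870.00 Cr
  2,277.40 Cr + 31.4% × (9,870.00 Cr − 9,800.00 Cr) = 2,277.40 Cr + 31.4% × 70.00 Cr = 2,299.38 Cr

2,299.38 Cr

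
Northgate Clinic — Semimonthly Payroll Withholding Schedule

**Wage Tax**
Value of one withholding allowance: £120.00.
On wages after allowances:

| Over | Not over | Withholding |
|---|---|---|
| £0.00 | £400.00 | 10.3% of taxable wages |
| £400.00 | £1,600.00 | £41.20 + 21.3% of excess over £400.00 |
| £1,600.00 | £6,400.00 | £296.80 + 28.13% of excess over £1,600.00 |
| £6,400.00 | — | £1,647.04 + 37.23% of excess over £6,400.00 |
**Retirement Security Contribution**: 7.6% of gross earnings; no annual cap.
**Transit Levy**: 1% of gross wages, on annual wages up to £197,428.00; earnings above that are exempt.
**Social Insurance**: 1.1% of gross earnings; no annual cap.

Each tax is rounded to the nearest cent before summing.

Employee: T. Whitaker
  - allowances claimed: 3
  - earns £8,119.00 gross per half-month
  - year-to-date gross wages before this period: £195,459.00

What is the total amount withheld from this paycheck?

£2,879.04

Wage Tax: taxable = £8,119.00 − 3×£120.00 = £7,759.00
  £1,647.04 + 37.23% × (£7,759.00 − £6,400.00) = £1,647.04 + 37.23% × £1,359.00 = £2,153.00
Retirement Security Contribution: 7.6% × £8,119.00 = £617.04
Transit Levy: cap £197,428.00 − YTD £195,459.00 = £1,969.00 subject; 1% × £1,969.00 = £19.69
Social Insurance: 1.1% × £8,119.00 = £89.31
Total: £2,153.00 + £617.04 + £19.69 + £89.31 = £2,879.04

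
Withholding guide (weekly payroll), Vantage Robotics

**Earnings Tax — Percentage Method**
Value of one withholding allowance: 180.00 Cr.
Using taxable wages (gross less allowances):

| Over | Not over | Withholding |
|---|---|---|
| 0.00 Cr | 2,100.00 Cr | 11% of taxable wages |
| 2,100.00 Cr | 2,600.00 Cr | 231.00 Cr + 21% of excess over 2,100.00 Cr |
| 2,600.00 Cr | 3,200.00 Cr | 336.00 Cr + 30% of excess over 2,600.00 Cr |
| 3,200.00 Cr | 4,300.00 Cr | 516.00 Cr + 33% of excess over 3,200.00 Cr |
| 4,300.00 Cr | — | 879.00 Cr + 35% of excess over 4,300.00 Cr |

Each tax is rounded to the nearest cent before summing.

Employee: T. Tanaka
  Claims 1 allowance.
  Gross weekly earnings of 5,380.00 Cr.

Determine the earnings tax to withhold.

1,194.00 Cr

Earnings Tax: taxable = 5,380.00 Cr − 1×180.00 Cr = 5,200.00 Cr
  879.00 Cr + 35% × (5,200.00 Cr − 4,300.00 Cr) = 879.00 Cr + 35% × 900.00 Cr = 1,194.00 Cr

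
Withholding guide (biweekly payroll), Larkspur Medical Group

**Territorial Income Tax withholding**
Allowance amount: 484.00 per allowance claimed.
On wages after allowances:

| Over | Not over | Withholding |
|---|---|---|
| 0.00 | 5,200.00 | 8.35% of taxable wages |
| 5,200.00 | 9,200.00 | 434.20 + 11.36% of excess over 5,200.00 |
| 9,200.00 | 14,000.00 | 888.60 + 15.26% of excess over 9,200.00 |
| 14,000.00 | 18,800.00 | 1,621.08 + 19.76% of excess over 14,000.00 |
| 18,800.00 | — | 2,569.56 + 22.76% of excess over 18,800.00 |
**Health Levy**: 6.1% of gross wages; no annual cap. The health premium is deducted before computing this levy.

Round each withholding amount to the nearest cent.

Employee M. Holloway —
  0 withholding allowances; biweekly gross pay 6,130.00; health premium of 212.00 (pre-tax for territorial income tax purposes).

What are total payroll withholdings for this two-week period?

876.76

Territorial Income Tax: taxable = 6,130.00 − 212.00 = 5,918.00
  434.20 + 11.36% × (5,918.00 − 5,200.00) = 434.20 + 11.36% × 718.00 = 515.76
Health Levy: 6.1% × 5,918.00 = 361.00
Total: 515.76 + 361.00 = 876.76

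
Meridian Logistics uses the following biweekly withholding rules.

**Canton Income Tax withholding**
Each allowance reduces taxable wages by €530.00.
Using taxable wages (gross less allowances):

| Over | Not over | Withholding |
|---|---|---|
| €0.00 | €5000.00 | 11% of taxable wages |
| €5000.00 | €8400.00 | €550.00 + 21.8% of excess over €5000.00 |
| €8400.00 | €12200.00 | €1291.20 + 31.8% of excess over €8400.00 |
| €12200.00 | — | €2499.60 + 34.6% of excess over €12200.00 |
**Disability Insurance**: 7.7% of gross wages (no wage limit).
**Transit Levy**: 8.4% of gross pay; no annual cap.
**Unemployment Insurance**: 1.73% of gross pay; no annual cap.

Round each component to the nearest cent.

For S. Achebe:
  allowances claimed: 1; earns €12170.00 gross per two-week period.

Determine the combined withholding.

€4491.43

Canton Income Tax: taxable = €12170.00 − 1×€530.00 = €11640.00
  €1291.20 + 31.8% × (€11640.00 − €8400.00) = €1291.20 + 31.8% × €3240.00 = €2321.52
Disability Insurance: 7.7% × €12170.00 = €937.09
Transit Levy: 8.4% × €12170.00 = €1022.28
Unemployment Insurance: 1.73% × €12170.00 = €210.54
Total: €2321.52 + €937.09 + €1022.28 + €210.54 = €4491.43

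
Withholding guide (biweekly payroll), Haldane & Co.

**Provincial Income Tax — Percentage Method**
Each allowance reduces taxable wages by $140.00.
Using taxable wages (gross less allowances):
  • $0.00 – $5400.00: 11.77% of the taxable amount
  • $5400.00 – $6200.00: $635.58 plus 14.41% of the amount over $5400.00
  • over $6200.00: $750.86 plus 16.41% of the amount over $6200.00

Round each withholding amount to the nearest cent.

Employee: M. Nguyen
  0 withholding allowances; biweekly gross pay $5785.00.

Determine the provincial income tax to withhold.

Provincial Income Tax: taxable = $5785.00
  $635.58 + 14.41% × ($5785.00 − $5400.00) = $635.58 + 14.41% × $385.00 = $691.06

$691.06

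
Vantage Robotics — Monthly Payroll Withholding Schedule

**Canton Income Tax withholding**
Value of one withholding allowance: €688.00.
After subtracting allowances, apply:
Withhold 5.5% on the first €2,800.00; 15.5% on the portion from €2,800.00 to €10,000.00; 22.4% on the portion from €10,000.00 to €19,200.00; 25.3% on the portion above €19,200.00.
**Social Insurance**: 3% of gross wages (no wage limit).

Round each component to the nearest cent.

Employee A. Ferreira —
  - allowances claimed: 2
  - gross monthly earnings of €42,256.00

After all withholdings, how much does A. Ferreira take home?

Canton Income Tax: taxable = €42,256.00 − 2×€688.00 = €40,880.00
  €3,330.80 + 25.3% × (€40,880.00 − €19,200.00) = €3,330.80 + 25.3% × €21,680.00 = €8,815.84
Social Insurance: 3% × €42,256.00 = €1,267.68
Total withheld: €8,815.84 + €1,267.68 = €10,083.52
Net pay: €42,256.00 − €10,083.52 = €32,172.48

€32,172.48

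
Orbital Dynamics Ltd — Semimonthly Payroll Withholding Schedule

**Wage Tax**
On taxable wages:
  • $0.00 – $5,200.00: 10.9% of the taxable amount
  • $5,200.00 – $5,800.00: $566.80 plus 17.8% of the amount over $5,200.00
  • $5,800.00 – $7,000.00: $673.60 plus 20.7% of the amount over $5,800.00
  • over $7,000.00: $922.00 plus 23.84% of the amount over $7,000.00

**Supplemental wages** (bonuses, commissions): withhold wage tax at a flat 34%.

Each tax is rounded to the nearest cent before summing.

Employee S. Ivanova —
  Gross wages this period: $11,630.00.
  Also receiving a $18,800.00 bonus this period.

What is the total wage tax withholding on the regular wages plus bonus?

$8,417.79

Wage Tax: taxable = $11,630.00
  $922.00 + 23.84% × ($11,630.00 − $7,000.00) = $922.00 + 23.84% × $4,630.00 = $2,025.79
Supplemental (34% flat on bonus): 34% × $18,800.00 = $6,392.00
Total wage tax: $2,025.79 + $6,392.00 = $8,417.79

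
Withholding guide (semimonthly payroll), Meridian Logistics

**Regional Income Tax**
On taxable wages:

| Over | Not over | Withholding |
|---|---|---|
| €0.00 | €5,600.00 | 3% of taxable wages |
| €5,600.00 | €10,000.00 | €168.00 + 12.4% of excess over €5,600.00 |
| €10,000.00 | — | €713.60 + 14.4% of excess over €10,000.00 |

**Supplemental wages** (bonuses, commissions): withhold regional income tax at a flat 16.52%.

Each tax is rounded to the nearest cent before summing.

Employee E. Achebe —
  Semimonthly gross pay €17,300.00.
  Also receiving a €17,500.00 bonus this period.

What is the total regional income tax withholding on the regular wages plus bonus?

€4,655.80

Regional Income Tax: taxable = €17,300.00
  €713.60 + 14.4% × (€17,300.00 − €10,000.00) = €713.60 + 14.4% × €7,300.00 = €1,764.80
Supplemental (16.52% flat on bonus): 16.52% × €17,500.00 = €2,891.00
Total regional income tax: €1,764.80 + €2,891.00 = €4,655.80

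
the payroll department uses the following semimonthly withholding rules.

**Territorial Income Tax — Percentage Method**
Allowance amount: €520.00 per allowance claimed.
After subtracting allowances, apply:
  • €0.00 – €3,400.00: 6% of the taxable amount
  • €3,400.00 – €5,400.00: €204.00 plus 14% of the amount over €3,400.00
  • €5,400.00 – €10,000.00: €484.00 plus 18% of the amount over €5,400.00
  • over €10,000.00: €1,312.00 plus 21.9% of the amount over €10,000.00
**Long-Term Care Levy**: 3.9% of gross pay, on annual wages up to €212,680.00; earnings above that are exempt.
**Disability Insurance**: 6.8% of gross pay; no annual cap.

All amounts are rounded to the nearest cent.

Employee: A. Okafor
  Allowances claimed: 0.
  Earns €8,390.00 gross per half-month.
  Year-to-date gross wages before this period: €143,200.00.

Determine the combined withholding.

€1,919.93

Territorial Income Tax: taxable = €8,390.00
  €484.00 + 18% × (€8,390.00 − €5,400.00) = €484.00 + 18% × €2,990.00 = €1,022.20
Long-Term Care Levy: 3.9% × €8,390.00 = €327.21
Disability Insurance: 6.8% × €8,390.00 = €570.52
Total: €1,022.20 + €327.21 + €570.52 = €1,919.93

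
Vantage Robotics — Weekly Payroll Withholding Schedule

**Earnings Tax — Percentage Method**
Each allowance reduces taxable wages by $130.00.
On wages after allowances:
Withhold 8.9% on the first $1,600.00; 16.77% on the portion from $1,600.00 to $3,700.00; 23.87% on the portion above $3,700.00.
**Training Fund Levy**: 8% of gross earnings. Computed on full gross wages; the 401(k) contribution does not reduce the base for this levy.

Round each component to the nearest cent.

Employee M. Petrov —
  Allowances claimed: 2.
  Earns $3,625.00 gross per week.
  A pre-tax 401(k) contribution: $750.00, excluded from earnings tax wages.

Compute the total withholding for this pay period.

Earnings Tax: taxable = $3,625.00 − $750.00 − 2×$130.00 = $2,615.00
  $142.40 + 16.77% × ($2,615.00 − $1,600.00) = $142.40 + 16.77% × $1,015.00 = $312.62
Training Fund Levy: 8% × $3,625.00 = $290.00
Total: $312.62 + $290.00 = $602.62

$602.62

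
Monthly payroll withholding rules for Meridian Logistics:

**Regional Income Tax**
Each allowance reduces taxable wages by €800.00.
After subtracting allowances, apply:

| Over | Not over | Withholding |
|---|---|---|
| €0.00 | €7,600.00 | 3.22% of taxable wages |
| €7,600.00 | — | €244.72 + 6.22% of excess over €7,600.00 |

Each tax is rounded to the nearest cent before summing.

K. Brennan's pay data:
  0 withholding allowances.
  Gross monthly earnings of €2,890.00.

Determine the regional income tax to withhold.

Regional Income Tax: taxable = €2,890.00
  3.22% × €2,890.00 = €93.06

€93.06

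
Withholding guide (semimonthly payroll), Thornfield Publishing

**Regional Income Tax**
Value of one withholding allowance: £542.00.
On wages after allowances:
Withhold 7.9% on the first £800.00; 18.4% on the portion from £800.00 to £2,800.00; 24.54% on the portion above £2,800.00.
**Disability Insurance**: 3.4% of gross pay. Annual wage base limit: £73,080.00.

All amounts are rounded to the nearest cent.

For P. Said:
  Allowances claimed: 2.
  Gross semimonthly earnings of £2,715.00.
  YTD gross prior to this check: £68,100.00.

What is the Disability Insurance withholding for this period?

Disability Insurance: 3.4% × £2,715.00 = £92.31

£92.31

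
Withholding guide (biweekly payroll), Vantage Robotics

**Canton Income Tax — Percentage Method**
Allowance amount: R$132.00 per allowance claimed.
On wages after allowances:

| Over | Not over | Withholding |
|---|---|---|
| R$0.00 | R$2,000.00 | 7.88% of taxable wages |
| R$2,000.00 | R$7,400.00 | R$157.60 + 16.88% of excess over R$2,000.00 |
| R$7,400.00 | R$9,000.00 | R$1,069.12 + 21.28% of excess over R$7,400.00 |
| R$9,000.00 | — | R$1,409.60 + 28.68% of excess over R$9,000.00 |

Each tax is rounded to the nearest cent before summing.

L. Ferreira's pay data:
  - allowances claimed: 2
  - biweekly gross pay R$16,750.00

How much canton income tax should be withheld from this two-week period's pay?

R$3,556.58

Canton Income Tax: taxable = R$16,750.00 − 2×R$132.00 = R$16,486.00
  R$1,409.60 + 28.68% × (R$16,486.00 − R$9,000.00) = R$1,409.60 + 28.68% × R$7,486.00 = R$3,556.58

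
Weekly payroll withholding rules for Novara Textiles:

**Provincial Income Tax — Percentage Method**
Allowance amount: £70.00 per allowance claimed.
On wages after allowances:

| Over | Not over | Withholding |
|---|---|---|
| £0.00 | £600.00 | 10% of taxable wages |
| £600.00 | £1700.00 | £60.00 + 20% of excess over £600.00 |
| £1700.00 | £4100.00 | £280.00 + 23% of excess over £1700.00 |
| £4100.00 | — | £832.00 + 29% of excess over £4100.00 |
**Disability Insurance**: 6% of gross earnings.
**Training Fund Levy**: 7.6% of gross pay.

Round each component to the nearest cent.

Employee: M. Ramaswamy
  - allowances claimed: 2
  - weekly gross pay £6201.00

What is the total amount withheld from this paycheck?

Provincial Income Tax: taxable = £6201.00 − 2×£70.00 = £6061.00
  £832.00 + 29% × (£6061.00 − £4100.00) = £832.00 + 29% × £1961.00 = £1400.69
Disability Insurance: 6% × £6201.00 = £372.06
Training Fund Levy: 7.6% × £6201.00 = £471.28
Total: £1400.69 + £372.06 + £471.28 = £2244.03

£2244.03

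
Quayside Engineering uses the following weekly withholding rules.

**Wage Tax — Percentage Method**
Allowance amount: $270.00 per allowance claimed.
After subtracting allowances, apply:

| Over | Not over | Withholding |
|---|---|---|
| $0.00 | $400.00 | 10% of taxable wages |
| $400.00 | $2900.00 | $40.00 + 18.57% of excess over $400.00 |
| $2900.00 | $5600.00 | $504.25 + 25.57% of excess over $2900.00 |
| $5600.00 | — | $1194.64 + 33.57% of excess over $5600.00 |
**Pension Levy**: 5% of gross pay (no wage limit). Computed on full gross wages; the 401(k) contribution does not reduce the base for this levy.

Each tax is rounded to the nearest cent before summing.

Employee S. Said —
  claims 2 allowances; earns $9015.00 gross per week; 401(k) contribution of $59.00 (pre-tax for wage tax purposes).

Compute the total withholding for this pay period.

Wage Tax: taxable = $9015.00 − $59.00 − 2×$270.00 = $8416.00
  $1194.64 + 33.57% × ($8416.00 − $5600.00) = $1194.64 + 33.57% × $2816.00 = $2139.97
Pension Levy: 5% × $9015.00 = $450.75
Total: $2139.97 + $450.75 = $2590.72

$2590.72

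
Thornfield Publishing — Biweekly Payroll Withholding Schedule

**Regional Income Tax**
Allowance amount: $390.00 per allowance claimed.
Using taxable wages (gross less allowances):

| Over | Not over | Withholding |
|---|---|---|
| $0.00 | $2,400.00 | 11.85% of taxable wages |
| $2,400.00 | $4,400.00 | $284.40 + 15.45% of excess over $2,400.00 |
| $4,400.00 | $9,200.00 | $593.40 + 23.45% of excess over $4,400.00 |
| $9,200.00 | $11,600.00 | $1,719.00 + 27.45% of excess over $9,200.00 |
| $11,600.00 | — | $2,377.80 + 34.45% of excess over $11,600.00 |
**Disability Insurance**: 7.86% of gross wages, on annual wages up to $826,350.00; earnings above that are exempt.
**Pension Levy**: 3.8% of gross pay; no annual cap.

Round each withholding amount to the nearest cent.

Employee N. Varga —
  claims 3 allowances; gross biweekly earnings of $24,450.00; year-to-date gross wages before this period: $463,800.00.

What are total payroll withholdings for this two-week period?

Regional Income Tax: taxable = $24,450.00 − 3×$390.00 = $23,280.00
  $2,377.80 + 34.45% × ($23,280.00 − $11,600.00) = $2,377.80 + 34.45% × $11,680.00 = $6,401.56
Disability Insurance: 7.86% × $24,450.00 = $1,921.77
Pension Levy: 3.8% × $24,450.00 = $929.10
Total: $6,401.56 + $1,921.77 + $929.10 = $9,252.43

$9,252.43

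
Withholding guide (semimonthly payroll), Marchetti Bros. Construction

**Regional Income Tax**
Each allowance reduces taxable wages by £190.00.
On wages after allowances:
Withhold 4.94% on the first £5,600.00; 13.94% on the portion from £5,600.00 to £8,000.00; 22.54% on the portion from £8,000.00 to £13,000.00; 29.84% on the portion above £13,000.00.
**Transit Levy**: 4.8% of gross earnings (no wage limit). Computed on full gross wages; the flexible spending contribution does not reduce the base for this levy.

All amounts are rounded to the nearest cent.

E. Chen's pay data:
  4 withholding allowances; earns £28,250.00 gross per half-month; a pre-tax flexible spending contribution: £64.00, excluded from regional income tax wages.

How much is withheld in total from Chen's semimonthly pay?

Regional Income Tax: taxable = £28,250.00 − £64.00 − 4×£190.00 = £27,426.00
  £1,738.20 + 29.84% × (£27,426.00 − £13,000.00) = £1,738.20 + 29.84% × £14,426.00 = £6,042.92
Transit Levy: 4.8% × £28,250.00 = £1,356.00
Total: £6,042.92 + £1,356.00 = £7,398.92

£7,398.92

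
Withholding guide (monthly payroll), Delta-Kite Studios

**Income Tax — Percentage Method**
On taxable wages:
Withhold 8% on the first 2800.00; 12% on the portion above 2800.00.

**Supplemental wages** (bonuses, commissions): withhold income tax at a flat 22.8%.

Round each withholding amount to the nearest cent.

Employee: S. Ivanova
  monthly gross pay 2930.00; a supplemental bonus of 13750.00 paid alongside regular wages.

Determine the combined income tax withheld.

3374.60

Income Tax: taxable = 2930.00
  224.00 + 12% × (2930.00 − 2800.00) = 224.00 + 12% × 130.00 = 239.60
Supplemental (22.8% flat on bonus): 22.8% × 13750.00 = 3135.00
Total income tax: 239.60 + 3135.00 = 3374.60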